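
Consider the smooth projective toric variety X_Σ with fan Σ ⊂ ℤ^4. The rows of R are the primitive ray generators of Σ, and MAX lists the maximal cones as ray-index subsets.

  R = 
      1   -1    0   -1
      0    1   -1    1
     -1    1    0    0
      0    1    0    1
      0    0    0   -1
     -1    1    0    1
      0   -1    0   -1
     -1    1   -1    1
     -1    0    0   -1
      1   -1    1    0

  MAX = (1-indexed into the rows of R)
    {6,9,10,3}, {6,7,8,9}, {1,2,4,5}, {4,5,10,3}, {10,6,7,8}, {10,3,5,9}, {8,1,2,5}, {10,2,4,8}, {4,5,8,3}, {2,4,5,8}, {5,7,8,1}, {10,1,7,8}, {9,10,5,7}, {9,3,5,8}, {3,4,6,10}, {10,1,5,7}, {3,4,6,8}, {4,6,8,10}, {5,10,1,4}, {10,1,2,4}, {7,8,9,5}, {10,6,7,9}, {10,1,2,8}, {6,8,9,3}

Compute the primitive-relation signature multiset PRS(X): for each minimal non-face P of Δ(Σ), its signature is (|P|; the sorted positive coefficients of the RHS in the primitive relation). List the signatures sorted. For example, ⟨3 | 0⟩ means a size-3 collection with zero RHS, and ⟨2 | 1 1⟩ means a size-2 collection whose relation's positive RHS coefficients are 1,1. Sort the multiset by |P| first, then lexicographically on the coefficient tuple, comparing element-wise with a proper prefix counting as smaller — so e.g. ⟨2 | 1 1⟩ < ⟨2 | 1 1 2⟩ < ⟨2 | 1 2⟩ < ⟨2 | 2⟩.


Minimal non-faces — 16 found among 10 rays, 24 max cones:

  P = {1,6}:  v_{1} + v_{6} = 0 — sig = ⟨2 | 0⟩
  P = {4,7}:  v_{4} + v_{7} = 0 — sig = ⟨2 | 0⟩
  P = {1,3}:  v_{1} + v_{3} = v_{5} — sig = ⟨2 | 1⟩
  P = {3,7}:  v_{3} + v_{7} = v_{9} — sig = ⟨2 | 1⟩
  P = {4,9}:  v_{4} + v_{9} = v_{3} — sig = ⟨2 | 1⟩
  P = {5,6}:  v_{5} + v_{6} = v_{3} — sig = ⟨2 | 1⟩
  P = {1,9}:  v_{1} + v_{9} = v_{5} + v_{7} — sig = ⟨2 | 1 1⟩
  P = {2,6}:  v_{2} + v_{6} = v_{4} + v_{8} — sig = ⟨2 | 1 1⟩
  P = {2,7}:  v_{2} + v_{7} = v_{1} + v_{8} — sig = ⟨2 | 1 1⟩
  P = {2,9}:  v_{2} + v_{9} = v_{5} + v_{8} — sig = ⟨2 | 1 1⟩
  P = {2,3}:  v_{2} + v_{3} = v_{4} + v_{5} + v_{8} — sig = ⟨2 | 1 1 1⟩
  P = {5,8,10}:  v_{5} + v_{8} + v_{10} = 0 — sig = ⟨3 | 0⟩
  P = {1,4,8}:  v_{1} + v_{4} + v_{8} = v_{2} — sig = ⟨3 | 1⟩
  P = {3,8,10}:  v_{3} + v_{8} + v_{10} = v_{6} — sig = ⟨3 | 1⟩
  P = {2,5,10}:  v_{2} + v_{5} + v_{10} = v_{1} + v_{4} — sig = ⟨3 | 1 1⟩
  P = {8,9,10}:  v_{8} + v_{9} + v_{10} = v_{6} + v_{7} — sig = ⟨3 | 1 1⟩

Signatures (|P|; sorted positive RHS coefficients), sorted:
    ⟨2 | 0⟩
    ⟨2 | 0⟩
    ⟨2 | 1⟩
    ⟨2 | 1⟩
    ⟨2 | 1⟩
    ⟨2 | 1⟩
    ⟨2 | 1 1⟩
    ⟨2 | 1 1⟩
    ⟨2 | 1 1⟩
    ⟨2 | 1 1⟩
    ⟨2 | 1 1 1⟩
    ⟨3 | 0⟩
    ⟨3 | 1⟩
    ⟨3 | 1⟩
    ⟨3 | 1 1⟩
    ⟨3 | 1 1⟩


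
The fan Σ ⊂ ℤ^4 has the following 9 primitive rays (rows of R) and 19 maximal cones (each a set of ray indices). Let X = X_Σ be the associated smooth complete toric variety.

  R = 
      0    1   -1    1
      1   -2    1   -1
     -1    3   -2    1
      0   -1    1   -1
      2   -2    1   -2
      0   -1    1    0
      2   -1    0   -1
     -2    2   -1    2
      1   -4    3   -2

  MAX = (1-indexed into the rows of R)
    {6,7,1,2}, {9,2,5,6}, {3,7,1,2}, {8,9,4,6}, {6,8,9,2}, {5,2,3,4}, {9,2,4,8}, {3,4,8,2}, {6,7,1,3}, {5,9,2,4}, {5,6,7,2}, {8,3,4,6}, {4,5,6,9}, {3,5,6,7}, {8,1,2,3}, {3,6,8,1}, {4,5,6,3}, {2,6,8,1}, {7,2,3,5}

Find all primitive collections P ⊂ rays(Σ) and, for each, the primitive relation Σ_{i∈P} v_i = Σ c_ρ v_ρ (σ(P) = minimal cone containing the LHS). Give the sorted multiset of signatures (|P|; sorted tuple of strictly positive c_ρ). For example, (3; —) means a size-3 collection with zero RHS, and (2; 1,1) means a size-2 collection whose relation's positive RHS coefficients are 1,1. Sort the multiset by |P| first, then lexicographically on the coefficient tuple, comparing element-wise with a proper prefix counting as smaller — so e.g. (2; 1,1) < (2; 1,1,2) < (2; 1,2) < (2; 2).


Σ has 10 primitive collections:

  • {1,4}:  v_{1} + v_{4} = 0  ⟹  sig = (2; —)
  • {5,8}:  v_{5} + v_{8} = 0  ⟹  sig = (2; —)
  • {1,5}:  v_{1} + v_{5} = v_{7}  ⟹  sig = (2; 1)
  • {3,9}:  v_{3} + v_{9} = v_{4}  ⟹  sig = (2; 1)
  • {4,7}:  v_{4} + v_{7} = v_{5}  ⟹  sig = (2; 1)
  • {7,8}:  v_{7} + v_{8} = v_{1}  ⟹  sig = (2; 1)
  • {1,9}:  v_{1} + v_{9} = v_{2} + v_{6}  ⟹  sig = (2; 1,1)
  • {7,9}:  v_{7} + v_{9} = v_{2} + v_{5} + v_{6}  ⟹  sig = (2; 1,1,1)
  • {2,3,6}:  v_{2} + v_{3} + v_{6} = 0  ⟹  sig = (3; —)
  • {2,4,6}:  v_{2} + v_{4} + v_{6} = v_{9}  ⟹  sig = (3; 1)

so the primitive-relation signature multiset is
[(2; —), (2; —), (2; 1), (2; 1), (2; 1), (2; 1), (2; 1,1), (2; 1,1,1), (3; —), (3; 1)]


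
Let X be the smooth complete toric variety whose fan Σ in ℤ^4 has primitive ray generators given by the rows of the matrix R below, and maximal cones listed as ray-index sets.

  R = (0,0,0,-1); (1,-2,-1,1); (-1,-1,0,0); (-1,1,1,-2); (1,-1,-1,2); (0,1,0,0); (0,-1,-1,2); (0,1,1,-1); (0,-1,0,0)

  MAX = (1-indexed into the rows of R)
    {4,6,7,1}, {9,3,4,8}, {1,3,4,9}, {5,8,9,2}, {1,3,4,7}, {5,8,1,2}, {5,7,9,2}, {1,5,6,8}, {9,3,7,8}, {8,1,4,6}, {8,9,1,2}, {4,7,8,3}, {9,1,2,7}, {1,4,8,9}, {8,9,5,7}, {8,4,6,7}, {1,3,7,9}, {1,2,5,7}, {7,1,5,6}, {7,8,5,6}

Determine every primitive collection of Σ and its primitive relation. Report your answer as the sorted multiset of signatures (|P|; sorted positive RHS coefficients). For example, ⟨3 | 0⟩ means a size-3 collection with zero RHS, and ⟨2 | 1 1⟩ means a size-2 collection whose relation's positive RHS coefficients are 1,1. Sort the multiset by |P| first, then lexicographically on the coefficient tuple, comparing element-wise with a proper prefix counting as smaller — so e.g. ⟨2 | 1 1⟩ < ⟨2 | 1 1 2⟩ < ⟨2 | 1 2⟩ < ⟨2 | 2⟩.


12 minimal non-faces of Δ(Σ) (on 9 rays):

  P={4,5}:  v_{4} + v_{5} = 0 ; sig = ⟨2 | 0⟩
  P={6,9}:  v_{6} + v_{9} = 0 ; sig = ⟨2 | 0⟩
  P={2,4}:  v_{2} + v_{4} = v_{1} + v_{9} ; sig = ⟨2 | 1 1⟩
  P={2,6}:  v_{2} + v_{6} = v_{1} + v_{5} ; sig = ⟨2 | 1 1⟩
  P={3,5}:  v_{3} + v_{5} = v_{7} + v_{9} ; sig = ⟨2 | 1 1⟩
  P={3,6}:  v_{3} + v_{6} = v_{4} + v_{7} ; sig = ⟨2 | 1 1⟩
  P={2,3}:  v_{2} + v_{3} = v_{1} + v_{7} + 2·v_{9} ; sig = ⟨2 | 1 1 2⟩
  P={1,7,8}:  v_{1} + v_{7} + v_{8} = 0 ; sig = ⟨3 | 0⟩
  P={1,5,9}:  v_{1} + v_{5} + v_{9} = v_{2} ; sig = ⟨3 | 1⟩
  P={4,7,9}:  v_{4} + v_{7} + v_{9} = v_{3} ; sig = ⟨3 | 1⟩
  P={1,3,8}:  v_{1} + v_{3} + v_{8} = v_{4} + v_{9} ; sig = ⟨3 | 1 1⟩
  P={2,7,8}:  v_{2} + v_{7} + v_{8} = v_{5} + v_{9} ; sig = ⟨3 | 1 1⟩

so the primitive-relation signature multiset is
[⟨2 | 0⟩, ⟨2 | 0⟩, ⟨2 | 1 1⟩, ⟨2 | 1 1⟩, ⟨2 | 1 1⟩, ⟨2 | 1 1⟩, ⟨2 | 1 1 2⟩, ⟨3 | 0⟩, ⟨3 | 1⟩, ⟨3 | 1⟩, ⟨3 | 1 1⟩, ⟨3 | 1 1⟩]


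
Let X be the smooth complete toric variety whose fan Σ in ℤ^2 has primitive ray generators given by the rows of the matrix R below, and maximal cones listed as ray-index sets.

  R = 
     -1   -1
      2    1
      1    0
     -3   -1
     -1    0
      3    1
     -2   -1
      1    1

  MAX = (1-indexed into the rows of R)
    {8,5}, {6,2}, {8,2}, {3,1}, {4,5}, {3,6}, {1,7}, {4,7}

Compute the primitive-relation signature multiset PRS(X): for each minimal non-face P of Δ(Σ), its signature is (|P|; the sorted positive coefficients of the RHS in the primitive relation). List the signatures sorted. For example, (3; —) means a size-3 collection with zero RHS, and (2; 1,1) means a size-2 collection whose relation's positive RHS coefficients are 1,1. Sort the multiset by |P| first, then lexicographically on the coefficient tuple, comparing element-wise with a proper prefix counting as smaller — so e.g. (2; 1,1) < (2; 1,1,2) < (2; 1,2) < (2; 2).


Δ(Σ) — 8 vertices, 20 min non-faces:

  P = {1,8}:  v_{1} + v_{8} = 0  ⟹  sig = (2; —)
  P = {2,7}:  v_{2} + v_{7} = 0  ⟹  sig = (2; —)
  P = {3,5}:  v_{3} + v_{5} = 0  ⟹  sig = (2; —)
  P = {4,6}:  v_{4} + v_{6} = 0  ⟹  sig = (2; —)
  P = {1,2}:  v_{1} + v_{2} = v_{3}  ⟹  sig = (2; 1)
  P = {1,5}:  v_{1} + v_{5} = v_{7}  ⟹  sig = (2; 1)
  P = {2,3}:  v_{2} + v_{3} = v_{6}  ⟹  sig = (2; 1)
  P = {2,4}:  v_{2} + v_{4} = v_{5}  ⟹  sig = (2; 1)
  P = {2,5}:  v_{2} + v_{5} = v_{8}  ⟹  sig = (2; 1)
  P = {3,4}:  v_{3} + v_{4} = v_{7}  ⟹  sig = (2; 1)
  P = {3,7}:  v_{3} + v_{7} = v_{1}  ⟹  sig = (2; 1)
  P = {3,8}:  v_{3} + v_{8} = v_{2}  ⟹  sig = (2; 1)
  P = {5,6}:  v_{5} + v_{6} = v_{2}  ⟹  sig = (2; 1)
  P = {5,7}:  v_{5} + v_{7} = v_{4}  ⟹  sig = (2; 1)
  P = {6,7}:  v_{6} + v_{7} = v_{3}  ⟹  sig = (2; 1)
  P = {7,8}:  v_{7} + v_{8} = v_{5}  ⟹  sig = (2; 1)
  P = {1,4}:  v_{1} + v_{4} = 2·v_{7}  ⟹  sig = (2; 2)
  P = {1,6}:  v_{1} + v_{6} = 2·v_{3}  ⟹  sig = (2; 2)
  P = {4,8}:  v_{4} + v_{8} = 2·v_{5}  ⟹  sig = (2; 2)
  P = {6,8}:  v_{6} + v_{8} = 2·v_{2}  ⟹  sig = (2; 2)

so the primitive-relation signature multiset is
    |P|=2: 20 collections, coeffs (), (), (), (), (1), (1), (1), (1), (1), (1), (1), (1), (1), (1), (1), (1), (2), (2), (2), (2)


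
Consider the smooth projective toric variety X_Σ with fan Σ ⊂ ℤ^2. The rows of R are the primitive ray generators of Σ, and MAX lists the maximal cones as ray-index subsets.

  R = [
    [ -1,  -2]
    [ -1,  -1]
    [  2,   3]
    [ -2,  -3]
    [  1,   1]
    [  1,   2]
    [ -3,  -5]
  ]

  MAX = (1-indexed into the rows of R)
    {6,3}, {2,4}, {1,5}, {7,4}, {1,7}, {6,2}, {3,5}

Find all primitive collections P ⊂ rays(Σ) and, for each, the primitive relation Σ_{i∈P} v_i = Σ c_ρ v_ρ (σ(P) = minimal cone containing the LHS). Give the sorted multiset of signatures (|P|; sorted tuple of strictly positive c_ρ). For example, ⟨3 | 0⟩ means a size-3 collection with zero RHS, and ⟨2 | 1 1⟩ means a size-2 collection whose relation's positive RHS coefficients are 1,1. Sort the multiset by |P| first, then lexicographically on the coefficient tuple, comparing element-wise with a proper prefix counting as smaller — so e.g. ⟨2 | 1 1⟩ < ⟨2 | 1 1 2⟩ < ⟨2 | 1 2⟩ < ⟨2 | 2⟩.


|primitive collections| = 14. Relations:

  • {1,6}:  v_{1} + v_{6} = 0  so sig = ⟨2 | 0⟩
  • {2,5}:  v_{2} + v_{5} = 0  so sig = ⟨2 | 0⟩
  • {3,4}:  v_{3} + v_{4} = 0  so sig = ⟨2 | 0⟩
  • {1,2}:  v_{1} + v_{2} = v_{4}  so sig = ⟨2 | 1⟩
  • {1,3}:  v_{1} + v_{3} = v_{5}  so sig = ⟨2 | 1⟩
  • {1,4}:  v_{1} + v_{4} = v_{7}  so sig = ⟨2 | 1⟩
  • {2,3}:  v_{2} + v_{3} = v_{6}  so sig = ⟨2 | 1⟩
  • {3,7}:  v_{3} + v_{7} = v_{1}  so sig = ⟨2 | 1⟩
  • {4,5}:  v_{4} + v_{5} = v_{1}  so sig = ⟨2 | 1⟩
  • {4,6}:  v_{4} + v_{6} = v_{2}  so sig = ⟨2 | 1⟩
  • {5,6}:  v_{5} + v_{6} = v_{3}  so sig = ⟨2 | 1⟩
  • {6,7}:  v_{6} + v_{7} = v_{4}  so sig = ⟨2 | 1⟩
  • {2,7}:  v_{2} + v_{7} = 2·v_{4}  so sig = ⟨2 | 2⟩
  • {5,7}:  v_{5} + v_{7} = 2·v_{1}  so sig = ⟨2 | 2⟩

Signatures (|P|; sorted positive RHS coefficients), sorted:
[⟨2 | 0⟩, ⟨2 | 0⟩, ⟨2 | 0⟩, ⟨2 | 1⟩, ⟨2 | 1⟩, ⟨2 | 1⟩, ⟨2 | 1⟩, ⟨2 | 1⟩, ⟨2 | 1⟩, ⟨2 | 1⟩, ⟨2 | 1⟩, ⟨2 | 1⟩, ⟨2 | 2⟩, ⟨2 | 2⟩]


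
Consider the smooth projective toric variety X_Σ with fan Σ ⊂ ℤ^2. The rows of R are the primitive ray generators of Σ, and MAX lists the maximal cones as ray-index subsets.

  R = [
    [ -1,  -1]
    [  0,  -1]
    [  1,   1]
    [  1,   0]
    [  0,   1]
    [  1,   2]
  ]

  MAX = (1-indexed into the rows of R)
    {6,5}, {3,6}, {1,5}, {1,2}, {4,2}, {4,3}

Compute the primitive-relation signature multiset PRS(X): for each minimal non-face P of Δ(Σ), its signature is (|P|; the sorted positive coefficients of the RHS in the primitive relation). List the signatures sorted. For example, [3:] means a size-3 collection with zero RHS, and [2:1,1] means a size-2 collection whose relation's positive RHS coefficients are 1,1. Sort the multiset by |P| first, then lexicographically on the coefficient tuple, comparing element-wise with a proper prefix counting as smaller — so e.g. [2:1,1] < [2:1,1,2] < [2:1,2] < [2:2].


9 collections generate NE(X_Σ); each relation:

  • {1,3}:  v_{1} + v_{3} = 0 — sig = [2:]
  • {2,5}:  v_{2} + v_{5} = 0 — sig = [2:]
  • {1,4}:  v_{1} + v_{4} = v_{2} — sig = [2:1]
  • {1,6}:  v_{1} + v_{6} = v_{5} — sig = [2:1]
  • {2,3}:  v_{2} + v_{3} = v_{4} — sig = [2:1]
  • {2,6}:  v_{2} + v_{6} = v_{3} — sig = [2:1]
  • {3,5}:  v_{3} + v_{5} = v_{6} — sig = [2:1]
  • {4,5}:  v_{4} + v_{5} = v_{3} — sig = [2:1]
  • {4,6}:  v_{4} + v_{6} = 2·v_{3} — sig = [2:2]

Signatures (|P|; sorted positive RHS coefficients), sorted:
    [2:]
    [2:]
    [2:1]
    [2:1]
    [2:1]
    [2:1]
    [2:1]
    [2:1]
    [2:2]


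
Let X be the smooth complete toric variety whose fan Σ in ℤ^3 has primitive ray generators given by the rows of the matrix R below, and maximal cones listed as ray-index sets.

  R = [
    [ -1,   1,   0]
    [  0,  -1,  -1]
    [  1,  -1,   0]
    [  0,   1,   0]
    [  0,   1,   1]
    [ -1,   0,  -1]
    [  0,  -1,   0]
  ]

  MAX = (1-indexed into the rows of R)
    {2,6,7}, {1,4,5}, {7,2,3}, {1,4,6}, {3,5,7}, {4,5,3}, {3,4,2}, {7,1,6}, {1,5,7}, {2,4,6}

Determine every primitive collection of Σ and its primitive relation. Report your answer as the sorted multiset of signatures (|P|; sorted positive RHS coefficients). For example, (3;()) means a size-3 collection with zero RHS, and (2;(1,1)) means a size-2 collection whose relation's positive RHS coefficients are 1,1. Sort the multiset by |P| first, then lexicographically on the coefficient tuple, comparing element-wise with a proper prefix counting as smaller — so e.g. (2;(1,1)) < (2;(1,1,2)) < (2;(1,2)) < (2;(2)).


Σ has 6 primitive collections:

  P={1,3}:  v_{1} + v_{3} = 0  ⟹  sig = (2;())
  P={2,5}:  v_{2} + v_{5} = 0  ⟹  sig = (2;())
  P={4,7}:  v_{4} + v_{7} = 0  ⟹  sig = (2;())
  P={1,2}:  v_{1} + v_{2} = v_{6}  ⟹  sig = (2;(1))
  P={3,6}:  v_{3} + v_{6} = v_{2}  ⟹  sig = (2;(1))
  P={5,6}:  v_{5} + v_{6} = v_{1}  ⟹  sig = (2;(1))

Hence PRS(X_Σ) =
    (2;())
    (2;())
    (2;())
    (2;(1))
    (2;(1))
    (2;(1))


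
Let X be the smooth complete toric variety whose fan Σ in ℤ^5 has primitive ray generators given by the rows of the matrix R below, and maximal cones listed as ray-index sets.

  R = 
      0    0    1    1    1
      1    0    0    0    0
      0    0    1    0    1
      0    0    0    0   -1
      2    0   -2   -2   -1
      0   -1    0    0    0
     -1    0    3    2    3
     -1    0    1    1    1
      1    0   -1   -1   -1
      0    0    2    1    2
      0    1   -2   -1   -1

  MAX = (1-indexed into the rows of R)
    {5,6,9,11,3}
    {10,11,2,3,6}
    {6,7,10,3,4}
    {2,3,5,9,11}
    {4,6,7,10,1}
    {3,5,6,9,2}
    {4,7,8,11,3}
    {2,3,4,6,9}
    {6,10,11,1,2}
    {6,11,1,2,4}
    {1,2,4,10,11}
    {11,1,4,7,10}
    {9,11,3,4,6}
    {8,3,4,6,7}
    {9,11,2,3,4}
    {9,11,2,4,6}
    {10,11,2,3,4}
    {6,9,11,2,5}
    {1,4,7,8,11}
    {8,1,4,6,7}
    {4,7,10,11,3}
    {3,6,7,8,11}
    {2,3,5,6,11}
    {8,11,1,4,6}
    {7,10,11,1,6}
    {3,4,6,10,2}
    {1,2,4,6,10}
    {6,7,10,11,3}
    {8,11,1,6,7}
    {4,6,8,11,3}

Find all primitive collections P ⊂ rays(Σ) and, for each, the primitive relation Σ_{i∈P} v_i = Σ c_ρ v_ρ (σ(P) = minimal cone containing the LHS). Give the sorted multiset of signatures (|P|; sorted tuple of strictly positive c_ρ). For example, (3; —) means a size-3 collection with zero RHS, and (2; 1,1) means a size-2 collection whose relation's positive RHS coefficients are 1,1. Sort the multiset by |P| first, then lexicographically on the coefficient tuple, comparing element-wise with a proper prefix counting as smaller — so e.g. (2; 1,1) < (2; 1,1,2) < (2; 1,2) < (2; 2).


Σ has 17 primitive collections:

  {8,9}:  v_{8} + v_{9} = 0 ; sig = (2; —)
  {1,3}:  v_{1} + v_{3} = v_{10} ; sig = (2; 1)
  {1,9}:  v_{1} + v_{9} = v_{2} ; sig = (2; 1)
  {2,8}:  v_{2} + v_{8} = v_{1} ; sig = (2; 1)
  {7,9}:  v_{7} + v_{9} = v_{10} ; sig = (2; 1)
  {8,10}:  v_{8} + v_{10} = v_{7} ; sig = (2; 1)
  {2,7}:  v_{2} + v_{7} = v_{1} + v_{10} ; sig = (2; 1,1)
  {9,10}:  v_{9} + v_{10} = v_{2} + v_{3} ; sig = (2; 1,1)
  {5,8}:  v_{5} + v_{8} = v_{2} + v_{3} + v_{6} + v_{11} ; sig = (2; 1,1,1,1)
  {5,7}:  v_{5} + v_{7} = v_{2} + v_{3} + v_{6} + v_{10} + v_{11} ; sig = (2; 1,1,1,1,1)
  {1,5}:  v_{1} + v_{5} = 2·v_{2} + v_{3} + v_{6} + v_{11} ; sig = (2; 1,1,1,2)
  {5,10}:  v_{5} + v_{10} = 2·v_{2} + 2·v_{3} + v_{6} + v_{11} ; sig = (2; 1,1,2,2)
  {4,5}:  v_{4} + v_{5} = 2·v_{9} ; sig = (2; 2)
  {4,6,10,11}:  v_{4} + v_{6} + v_{10} + v_{11} = 0 ; sig = (4; —)
  {4,6,7,11}:  v_{4} + v_{6} + v_{7} + v_{11} = v_{8} ; sig = (4; 1)
  {2,3,4,6,11}:  v_{2} + v_{3} + v_{4} + v_{6} + v_{11} = v_{9} ; sig = (5; 1)
  {2,3,6,9,11}:  v_{2} + v_{3} + v_{6} + v_{9} + v_{11} = v_{5} ; sig = (5; 1)

so the primitive-relation signature multiset is
{ (2; —),  (2; 1) ×5,  (2; 1,1) ×2,  (2; 1,1,1,1),  (2; 1,1,1,1,1),  (2; 1,1,1,2),  (2; 1,1,2,2),  (2; 2),  (4; —),  (4; 1),  (5; 1) ×2 }


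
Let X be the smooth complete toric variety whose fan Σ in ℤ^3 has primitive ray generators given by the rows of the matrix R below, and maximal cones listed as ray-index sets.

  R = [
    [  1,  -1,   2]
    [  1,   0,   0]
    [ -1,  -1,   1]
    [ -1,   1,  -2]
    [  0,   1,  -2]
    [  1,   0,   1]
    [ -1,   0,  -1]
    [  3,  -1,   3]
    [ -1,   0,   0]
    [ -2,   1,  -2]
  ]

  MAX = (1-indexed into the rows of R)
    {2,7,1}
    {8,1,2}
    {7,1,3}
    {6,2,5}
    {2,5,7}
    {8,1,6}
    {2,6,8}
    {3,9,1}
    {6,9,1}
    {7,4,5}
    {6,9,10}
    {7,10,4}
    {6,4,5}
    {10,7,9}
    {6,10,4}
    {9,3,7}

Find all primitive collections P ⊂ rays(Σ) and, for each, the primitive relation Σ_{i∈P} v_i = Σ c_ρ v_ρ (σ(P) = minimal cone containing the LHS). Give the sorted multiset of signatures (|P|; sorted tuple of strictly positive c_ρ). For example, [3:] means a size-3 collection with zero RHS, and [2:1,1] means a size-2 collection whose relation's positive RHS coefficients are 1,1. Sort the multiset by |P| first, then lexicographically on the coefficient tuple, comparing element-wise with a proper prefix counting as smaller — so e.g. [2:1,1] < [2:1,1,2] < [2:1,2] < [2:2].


|primitive collections| = 23. Relations:

  P = {1,4}:  v_{1} + v_{4} = 0 ; sig = [2:]
  P = {2,9}:  v_{2} + v_{9} = 0 ; sig = [2:]
  P = {6,7}:  v_{6} + v_{7} = 0 ; sig = [2:]
  P = {1,5}:  v_{1} + v_{5} = v_{2} ; sig = [2:1]
  P = {1,10}:  v_{1} + v_{10} = v_{9} ; sig = [2:1]
  P = {2,4}:  v_{2} + v_{4} = v_{5} ; sig = [2:1]
  P = {2,10}:  v_{2} + v_{10} = v_{4} ; sig = [2:1]
  P = {3,5}:  v_{3} + v_{5} = v_{7} ; sig = [2:1]
  P = {4,9}:  v_{4} + v_{9} = v_{10} ; sig = [2:1]
  P = {5,9}:  v_{5} + v_{9} = v_{4} ; sig = [2:1]
  P = {8,10}:  v_{8} + v_{10} = v_{6} ; sig = [2:1]
  P = {2,3}:  v_{2} + v_{3} = v_{1} + v_{7} ; sig = [2:1,1]
  P = {3,4}:  v_{3} + v_{4} = v_{7} + v_{9} ; sig = [2:1,1]
  P = {3,6}:  v_{3} + v_{6} = v_{1} + v_{9} ; sig = [2:1,1]
  P = {4,8}:  v_{4} + v_{8} = v_{2} + v_{6} ; sig = [2:1,1]
  P = {7,8}:  v_{7} + v_{8} = v_{1} + v_{2} ; sig = [2:1,1]
  P = {8,9}:  v_{8} + v_{9} = v_{1} + v_{6} ; sig = [2:1,1]
  P = {3,10}:  v_{3} + v_{10} = v_{7} + 2·v_{9} ; sig = [2:1,2]
  P = {5,8}:  v_{5} + v_{8} = 2·v_{2} + v_{6} ; sig = [2:1,2]
  P = {3,8}:  v_{3} + v_{8} = 2·v_{1} ; sig = [2:2]
  P = {5,10}:  v_{5} + v_{10} = 2·v_{4} ; sig = [2:2]
  P = {1,2,6}:  v_{1} + v_{2} + v_{6} = v_{8} ; sig = [3:1]
  P = {1,7,9}:  v_{1} + v_{7} + v_{9} = v_{3} ; sig = [3:1]

Signatures (|P|; sorted positive RHS coefficients), sorted:
    [2:]
    [2:]
    [2:]
    [2:1]
    [2:1]
    [2:1]
    [2:1]
    [2:1]
    [2:1]
    [2:1]
    [2:1]
    [2:1,1]
    [2:1,1]
    [2:1,1]
    [2:1,1]
    [2:1,1]
    [2:1,1]
    [2:1,2]
    [2:1,2]
    [2:2]
    [2:2]
    [3:1]
    [3:1]


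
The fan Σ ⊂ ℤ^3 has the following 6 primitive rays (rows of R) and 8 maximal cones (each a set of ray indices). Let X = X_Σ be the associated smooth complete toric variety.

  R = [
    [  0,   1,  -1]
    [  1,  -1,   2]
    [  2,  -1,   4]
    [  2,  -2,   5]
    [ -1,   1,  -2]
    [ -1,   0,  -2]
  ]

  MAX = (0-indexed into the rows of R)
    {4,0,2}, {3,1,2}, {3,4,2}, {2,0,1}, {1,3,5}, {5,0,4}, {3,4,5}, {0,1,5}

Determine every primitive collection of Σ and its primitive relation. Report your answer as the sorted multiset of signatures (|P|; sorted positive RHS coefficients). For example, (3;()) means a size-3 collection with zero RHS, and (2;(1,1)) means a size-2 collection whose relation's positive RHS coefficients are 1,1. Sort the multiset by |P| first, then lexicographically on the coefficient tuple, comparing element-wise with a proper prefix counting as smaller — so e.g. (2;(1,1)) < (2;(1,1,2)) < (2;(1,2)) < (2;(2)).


Σ has 3 primitive collections:

  • {1,4}:  v_{1} + v_{4} = 0 ; sig = (2;())
  • {0,3}:  v_{0} + v_{3} = v_{2} ; sig = (2;(1))
  • {2,5}:  v_{2} + v_{5} = v_{1} ; sig = (2;(1))

Sorted signature multiset PRS(X):
[(2;()), (2;(1)), (2;(1))]


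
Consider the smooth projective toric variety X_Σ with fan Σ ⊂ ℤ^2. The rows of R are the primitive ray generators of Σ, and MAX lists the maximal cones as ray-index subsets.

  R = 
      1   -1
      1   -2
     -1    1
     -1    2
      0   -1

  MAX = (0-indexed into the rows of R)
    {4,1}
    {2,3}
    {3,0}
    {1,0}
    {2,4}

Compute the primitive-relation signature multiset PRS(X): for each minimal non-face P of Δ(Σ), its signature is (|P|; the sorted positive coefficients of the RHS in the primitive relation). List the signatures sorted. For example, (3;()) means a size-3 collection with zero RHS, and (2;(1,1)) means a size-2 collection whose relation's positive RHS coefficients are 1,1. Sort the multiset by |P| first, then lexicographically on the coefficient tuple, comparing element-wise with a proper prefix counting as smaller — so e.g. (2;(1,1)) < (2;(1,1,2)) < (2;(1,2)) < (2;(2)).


5 minimal non-faces of Δ(Σ) (on 5 rays):

  P={0,2}:  v_{0} + v_{2} = 0  so sig = (2;())
  P={1,3}:  v_{1} + v_{3} = 0  so sig = (2;())
  P={0,4}:  v_{0} + v_{4} = v_{1}  so sig = (2;(1))
  P={1,2}:  v_{1} + v_{2} = v_{4}  so sig = (2;(1))
  P={3,4}:  v_{3} + v_{4} = v_{2}  so sig = (2;(1))

Signatures (|P|; sorted positive RHS coefficients), sorted:
[(2;()), (2;()), (2;(1)), (2;(1)), (2;(1))]


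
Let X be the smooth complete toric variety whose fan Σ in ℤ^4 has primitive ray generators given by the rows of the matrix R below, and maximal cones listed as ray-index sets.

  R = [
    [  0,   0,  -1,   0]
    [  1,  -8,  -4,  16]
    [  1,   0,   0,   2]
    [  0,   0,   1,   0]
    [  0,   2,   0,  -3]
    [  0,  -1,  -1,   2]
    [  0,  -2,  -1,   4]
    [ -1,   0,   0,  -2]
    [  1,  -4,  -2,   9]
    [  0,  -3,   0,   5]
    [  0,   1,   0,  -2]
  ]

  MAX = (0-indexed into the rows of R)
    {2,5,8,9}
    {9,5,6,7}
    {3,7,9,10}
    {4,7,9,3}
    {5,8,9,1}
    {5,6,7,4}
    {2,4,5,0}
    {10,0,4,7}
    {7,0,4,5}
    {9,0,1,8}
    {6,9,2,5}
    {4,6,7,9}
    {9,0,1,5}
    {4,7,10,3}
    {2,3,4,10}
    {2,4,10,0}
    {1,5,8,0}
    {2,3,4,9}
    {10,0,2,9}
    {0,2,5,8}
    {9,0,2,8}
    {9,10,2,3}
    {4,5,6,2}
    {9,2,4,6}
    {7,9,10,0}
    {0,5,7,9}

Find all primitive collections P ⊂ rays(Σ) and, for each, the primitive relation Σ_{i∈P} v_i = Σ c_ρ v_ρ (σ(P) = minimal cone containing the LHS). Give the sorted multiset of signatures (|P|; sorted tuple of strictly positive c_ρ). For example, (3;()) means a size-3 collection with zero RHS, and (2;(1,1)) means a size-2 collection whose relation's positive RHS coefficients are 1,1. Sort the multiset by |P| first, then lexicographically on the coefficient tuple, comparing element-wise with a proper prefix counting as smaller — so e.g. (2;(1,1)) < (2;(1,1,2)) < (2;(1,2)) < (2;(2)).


23 collections generate NE(X_Σ); each relation:

  {0,3}:  v_{0} + v_{3} = 0  so sig = (2;())
  {2,7}:  v_{2} + v_{7} = 0  so sig = (2;())
  {5,10}:  v_{5} + v_{10} = v_{0}  so sig = (2;(1))
  {6,10}:  v_{6} + v_{10} = v_{5}  so sig = (2;(1))
  {3,5}:  v_{3} + v_{5} = v_{4} + v_{9}  so sig = (2;(1,1))
  {1,3}:  v_{1} + v_{3} = v_{5} + v_{8} + v_{9}  so sig = (2;(1,1,1))
  {3,8}:  v_{3} + v_{8} = v_{2} + v_{5} + v_{9}  so sig = (2;(1,1,1))
  {7,8}:  v_{7} + v_{8} = v_{0} + v_{5} + v_{9}  so sig = (2;(1,1,1))
  {1,10}:  v_{1} + v_{10} = 2·v_{0} + v_{8} + v_{9}  so sig = (2;(1,1,2))
  {8,10}:  v_{8} + v_{10} = 2·v_{0} + v_{2} + v_{9}  so sig = (2;(1,1,2))
  {1,6}:  v_{1} + v_{6} = 3·v_{5} + v_{8} + v_{9}  so sig = (2;(1,1,3))
  {6,8}:  v_{6} + v_{8} = v_{2} + 3·v_{5} + v_{9}  so sig = (2;(1,1,3))
  {1,4}:  v_{1} + v_{4} = 2·v_{5} + v_{8}  so sig = (2;(1,2))
  {4,8}:  v_{4} + v_{8} = v_{2} + 2·v_{5}  so sig = (2;(1,2))
  {0,6}:  v_{0} + v_{6} = 2·v_{5}  so sig = (2;(2))
  {1,2}:  v_{1} + v_{2} = 2·v_{8}  so sig = (2;(2))
  {3,6}:  v_{3} + v_{6} = 2·v_{4} + 2·v_{9}  so sig = (2;(2,2))
  {1,7}:  v_{1} + v_{7} = 2·v_{0} + 2·v_{5} + 2·v_{9}  so sig = (2;(2,2,2))
  {4,9,10}:  v_{4} + v_{9} + v_{10} = 0  so sig = (3;())
  {0,4,9}:  v_{0} + v_{4} + v_{9} = v_{5}  so sig = (3;(1))
  {4,5,9}:  v_{4} + v_{5} + v_{9} = v_{6}  so sig = (3;(1))
  {0,2,5,9}:  v_{0} + v_{2} + v_{5} + v_{9} = v_{8}  so sig = (4;(1))
  {0,5,8,9}:  v_{0} + v_{5} + v_{8} + v_{9} = v_{1}  so sig = (4;(1))

so the primitive-relation signature multiset is
{ (2;()) ×2,  (2;(1)) ×2,  (2;(1,1)),  (2;(1,1,1)) ×3,  (2;(1,1,2)) ×2,  (2;(1,1,3)) ×2,  (2;(1,2)) ×2,  (2;(2)) ×2,  (2;(2,2)),  (2;(2,2,2)),  (3;()),  (3;(1)) ×2,  (4;(1)) ×2 }


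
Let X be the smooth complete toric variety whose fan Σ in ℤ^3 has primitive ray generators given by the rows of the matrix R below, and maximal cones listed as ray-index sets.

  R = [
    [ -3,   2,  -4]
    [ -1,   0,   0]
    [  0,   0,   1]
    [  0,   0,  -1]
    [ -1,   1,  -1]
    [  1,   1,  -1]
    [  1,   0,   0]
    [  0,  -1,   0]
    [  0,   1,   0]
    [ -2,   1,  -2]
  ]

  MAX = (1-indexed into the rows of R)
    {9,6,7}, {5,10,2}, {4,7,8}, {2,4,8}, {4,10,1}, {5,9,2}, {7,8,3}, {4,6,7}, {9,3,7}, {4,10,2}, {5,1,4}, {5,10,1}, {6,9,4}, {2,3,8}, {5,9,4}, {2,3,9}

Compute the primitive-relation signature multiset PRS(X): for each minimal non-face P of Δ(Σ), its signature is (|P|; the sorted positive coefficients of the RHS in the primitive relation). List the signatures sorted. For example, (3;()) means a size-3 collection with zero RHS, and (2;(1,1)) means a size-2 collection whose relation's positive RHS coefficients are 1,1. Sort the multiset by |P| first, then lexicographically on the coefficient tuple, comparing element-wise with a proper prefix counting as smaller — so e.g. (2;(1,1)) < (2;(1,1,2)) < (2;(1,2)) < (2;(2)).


Δ(Σ) — 10 vertices, 25 min non-faces:

  • {2,7}:  v_{2} + v_{7} = 0  →  sig = (2;())
  • {3,4}:  v_{3} + v_{4} = 0  →  sig = (2;())
  • {8,9}:  v_{8} + v_{9} = 0  →  sig = (2;())
  • {1,3}:  v_{1} + v_{3} = v_{5} + v_{10}  →  sig = (2;(1,1))
  • {2,6}:  v_{2} + v_{6} = v_{4} + v_{9}  →  sig = (2;(1,1))
  • {3,5}:  v_{3} + v_{5} = v_{2} + v_{9}  →  sig = (2;(1,1))
  • {3,6}:  v_{3} + v_{6} = v_{7} + v_{9}  →  sig = (2;(1,1))
  • {3,10}:  v_{3} + v_{10} = v_{2} + v_{5}  →  sig = (2;(1,1))
  • {5,7}:  v_{5} + v_{7} = v_{4} + v_{9}  →  sig = (2;(1,1))
  • {5,8}:  v_{5} + v_{8} = v_{2} + v_{4}  →  sig = (2;(1,1))
  • {6,8}:  v_{6} + v_{8} = v_{4} + v_{7}  →  sig = (2;(1,1))
  • {7,10}:  v_{7} + v_{10} = v_{4} + v_{5}  →  sig = (2;(1,1))
  • {1,8}:  v_{1} + v_{8} = v_{2} + 2·v_{4} + v_{10}  →  sig = (2;(1,1,2))
  • {6,10}:  v_{6} + v_{10} = 2·v_{4} + v_{5} + v_{9}  →  sig = (2;(1,1,2))
  • {1,6}:  v_{1} + v_{6} = 3·v_{4} + 2·v_{5} + v_{9}  →  sig = (2;(1,2,3))
  • {1,9}:  v_{1} + v_{9} = v_{4} + 3·v_{5}  →  sig = (2;(1,3))
  • {1,2}:  v_{1} + v_{2} = 2·v_{10}  →  sig = (2;(2))
  • {9,10}:  v_{9} + v_{10} = 2·v_{5}  →  sig = (2;(2))
  • {1,7}:  v_{1} + v_{7} = 2·v_{4} + 2·v_{5}  →  sig = (2;(2,2))
  • {5,6}:  v_{5} + v_{6} = 2·v_{4} + 2·v_{9}  →  sig = (2;(2,2))
  • {8,10}:  v_{8} + v_{10} = 2·v_{2} + 2·v_{4}  →  sig = (2;(2,2))
  • {2,4,5}:  v_{2} + v_{4} + v_{5} = v_{10}  →  sig = (3;(1))
  • {2,4,9}:  v_{2} + v_{4} + v_{9} = v_{5}  →  sig = (3;(1))
  • {4,5,10}:  v_{4} + v_{5} + v_{10} = v_{1}  →  sig = (3;(1))
  • {4,7,9}:  v_{4} + v_{7} + v_{9} = v_{6}  →  sig = (3;(1))

so the primitive-relation signature multiset is
[(2;()), (2;()), (2;()), (2;(1,1)), (2;(1,1)), (2;(1,1)), (2;(1,1)), (2;(1,1)), (2;(1,1)), (2;(1,1)), (2;(1,1)), (2;(1,1)), (2;(1,1,2)), (2;(1,1,2)), (2;(1,2,3)), (2;(1,3)), (2;(2)), (2;(2)), (2;(2,2)), (2;(2,2)), (2;(2,2)), (3;(1)), (3;(1)), (3;(1)), (3;(1))]


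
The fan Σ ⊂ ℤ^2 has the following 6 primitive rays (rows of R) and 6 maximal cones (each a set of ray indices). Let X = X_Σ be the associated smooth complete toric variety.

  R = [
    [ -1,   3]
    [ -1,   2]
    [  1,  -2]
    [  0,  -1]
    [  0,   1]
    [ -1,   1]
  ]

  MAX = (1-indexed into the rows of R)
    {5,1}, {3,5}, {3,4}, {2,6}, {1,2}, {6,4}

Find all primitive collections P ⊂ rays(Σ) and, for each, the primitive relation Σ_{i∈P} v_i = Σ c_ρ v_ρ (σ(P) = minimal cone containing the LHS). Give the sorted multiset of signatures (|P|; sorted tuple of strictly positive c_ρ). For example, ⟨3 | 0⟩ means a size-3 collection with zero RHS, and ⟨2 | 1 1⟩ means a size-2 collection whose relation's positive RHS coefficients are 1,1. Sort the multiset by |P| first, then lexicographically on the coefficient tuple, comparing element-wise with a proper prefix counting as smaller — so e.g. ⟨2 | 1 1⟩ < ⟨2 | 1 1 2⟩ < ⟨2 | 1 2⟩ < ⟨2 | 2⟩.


9 collections generate NE(X_Σ); each relation:

  • {2,3}:  v_{2} + v_{3} = 0 — sig = ⟨2 | 0⟩
  • {4,5}:  v_{4} + v_{5} = 0 — sig = ⟨2 | 0⟩
  • {1,3}:  v_{1} + v_{3} = v_{5} — sig = ⟨2 | 1⟩
  • {1,4}:  v_{1} + v_{4} = v_{2} — sig = ⟨2 | 1⟩
  • {2,4}:  v_{2} + v_{4} = v_{6} — sig = ⟨2 | 1⟩
  • {2,5}:  v_{2} + v_{5} = v_{1} — sig = ⟨2 | 1⟩
  • {3,6}:  v_{3} + v_{6} = v_{4} — sig = ⟨2 | 1⟩
  • {5,6}:  v_{5} + v_{6} = v_{2} — sig = ⟨2 | 1⟩
  • {1,6}:  v_{1} + v_{6} = 2·v_{2} — sig = ⟨2 | 2⟩

Signatures (|P|; sorted positive RHS coefficients), sorted:
    |P|=2: 9 collections, coeffs (), (), (1), (1), (1), (1), (1), (1), (2)


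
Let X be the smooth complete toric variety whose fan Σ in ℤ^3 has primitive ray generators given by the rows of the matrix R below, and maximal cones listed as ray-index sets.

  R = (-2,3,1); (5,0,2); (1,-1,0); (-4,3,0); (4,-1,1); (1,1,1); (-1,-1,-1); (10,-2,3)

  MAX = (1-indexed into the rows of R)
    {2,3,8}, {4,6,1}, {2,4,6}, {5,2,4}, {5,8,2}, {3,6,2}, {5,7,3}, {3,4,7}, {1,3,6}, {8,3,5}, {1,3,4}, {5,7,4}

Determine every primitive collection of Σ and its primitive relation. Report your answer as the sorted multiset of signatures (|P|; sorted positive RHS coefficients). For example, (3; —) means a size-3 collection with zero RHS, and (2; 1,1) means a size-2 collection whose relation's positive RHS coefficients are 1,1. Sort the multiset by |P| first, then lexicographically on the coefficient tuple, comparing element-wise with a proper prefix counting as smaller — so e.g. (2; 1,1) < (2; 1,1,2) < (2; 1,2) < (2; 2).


14 collections generate NE(X_Σ); each relation:

  {6,7}:  v_{6} + v_{7} = 0  ⇒ sig = (2; —)
  {2,7}:  v_{2} + v_{7} = v_{5}  ⇒ sig = (2; 1)
  {5,6}:  v_{5} + v_{6} = v_{2}  ⇒ sig = (2; 1)
  {1,7}:  v_{1} + v_{7} = v_{3} + v_{4}  ⇒ sig = (2; 1,1)
  {4,8}:  v_{4} + v_{8} = v_{2} + v_{6}  ⇒ sig = (2; 1,1)
  {1,8}:  v_{1} + v_{8} = v_{2} + v_{3} + 2·v_{6}  ⇒ sig = (2; 1,1,2)
  {6,8}:  v_{6} + v_{8} = 2·v_{2} + v_{3}  ⇒ sig = (2; 1,2)
  {7,8}:  v_{7} + v_{8} = v_{3} + 2·v_{5}  ⇒ sig = (2; 1,2)
  {1,5}:  v_{1} + v_{5} = 2·v_{6}  ⇒ sig = (2; 2)
  {1,2}:  v_{1} + v_{2} = 3·v_{6}  ⇒ sig = (2; 3)
  {2,3,5}:  v_{2} + v_{3} + v_{5} = v_{8}  ⇒ sig = (3; 1)
  {3,4,5}:  v_{3} + v_{4} + v_{5} = v_{6}  ⇒ sig = (3; 1)
  {3,4,6}:  v_{3} + v_{4} + v_{6} = v_{1}  ⇒ sig = (3; 1)
  {2,3,4}:  v_{2} + v_{3} + v_{4} = 2·v_{6}  ⇒ sig = (3; 2)

so the primitive-relation signature multiset is
    |P|=2: 10 collections, coeffs (), (1), (1), (1,1), (1,1), (1,1,2), (1,2), (1,2), (2), (3)
    |P|=3: 4 collections, coeffs (1), (1), (1), (2)


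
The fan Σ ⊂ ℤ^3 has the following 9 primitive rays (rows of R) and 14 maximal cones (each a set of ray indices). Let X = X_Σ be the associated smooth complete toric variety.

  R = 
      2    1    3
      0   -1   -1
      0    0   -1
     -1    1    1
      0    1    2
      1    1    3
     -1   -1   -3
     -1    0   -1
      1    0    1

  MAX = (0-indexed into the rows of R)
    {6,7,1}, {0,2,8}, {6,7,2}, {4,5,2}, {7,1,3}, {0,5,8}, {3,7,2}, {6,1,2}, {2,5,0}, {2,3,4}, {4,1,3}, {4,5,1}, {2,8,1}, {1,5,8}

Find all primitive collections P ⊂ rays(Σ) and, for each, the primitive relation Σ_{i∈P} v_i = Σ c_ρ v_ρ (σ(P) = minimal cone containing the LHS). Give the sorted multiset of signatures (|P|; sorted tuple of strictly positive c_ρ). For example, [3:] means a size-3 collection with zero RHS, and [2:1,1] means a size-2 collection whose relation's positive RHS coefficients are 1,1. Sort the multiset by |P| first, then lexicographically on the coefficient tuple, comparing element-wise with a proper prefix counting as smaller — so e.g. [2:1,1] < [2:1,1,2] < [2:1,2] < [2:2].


Primitive collections (20):

  {5,6}:  v_{5} + v_{6} = 0  ⟹  sig = [2:]
  {7,8}:  v_{7} + v_{8} = 0  ⟹  sig = [2:]
  {3,8}:  v_{3} + v_{8} = v_{4}  ⟹  sig = [2:1]
  {4,6}:  v_{4} + v_{6} = v_{7}  ⟹  sig = [2:1]
  {4,7}:  v_{4} + v_{7} = v_{3}  ⟹  sig = [2:1]
  {4,8}:  v_{4} + v_{8} = v_{5}  ⟹  sig = [2:1]
  {5,7}:  v_{5} + v_{7} = v_{4}  ⟹  sig = [2:1]
  {0,6}:  v_{0} + v_{6} = v_{2} + v_{8}  ⟹  sig = [2:1,1]
  {0,7}:  v_{0} + v_{7} = v_{2} + v_{5}  ⟹  sig = [2:1,1]
  {6,8}:  v_{6} + v_{8} = v_{1} + v_{2}  ⟹  sig = [2:1,1]
  {0,3}:  v_{0} + v_{3} = v_{2} + v_{4} + v_{5}  ⟹  sig = [2:1,1,1]
  {0,4}:  v_{0} + v_{4} = v_{2} + 2·v_{5}  ⟹  sig = [2:1,2]
  {0,1}:  v_{0} + v_{1} = 2·v_{8}  ⟹  sig = [2:2]
  {3,5}:  v_{3} + v_{5} = 2·v_{4}  ⟹  sig = [2:2]
  {3,6}:  v_{3} + v_{6} = 2·v_{7}  ⟹  sig = [2:2]
  {1,2,4}:  v_{1} + v_{2} + v_{4} = 0  ⟹  sig = [3:]
  {1,2,3}:  v_{1} + v_{2} + v_{3} = v_{7}  ⟹  sig = [3:1]
  {1,2,5}:  v_{1} + v_{2} + v_{5} = v_{8}  ⟹  sig = [3:1]
  {1,2,7}:  v_{1} + v_{2} + v_{7} = v_{6}  ⟹  sig = [3:1]
  {2,5,8}:  v_{2} + v_{5} + v_{8} = v_{0}  ⟹  sig = [3:1]

Hence PRS(X_Σ) =
{ [2:] ×2,  [2:1] ×5,  [2:1,1] ×3,  [2:1,1,1],  [2:1,2],  [2:2] ×3,  [3:],  [3:1] ×4 }


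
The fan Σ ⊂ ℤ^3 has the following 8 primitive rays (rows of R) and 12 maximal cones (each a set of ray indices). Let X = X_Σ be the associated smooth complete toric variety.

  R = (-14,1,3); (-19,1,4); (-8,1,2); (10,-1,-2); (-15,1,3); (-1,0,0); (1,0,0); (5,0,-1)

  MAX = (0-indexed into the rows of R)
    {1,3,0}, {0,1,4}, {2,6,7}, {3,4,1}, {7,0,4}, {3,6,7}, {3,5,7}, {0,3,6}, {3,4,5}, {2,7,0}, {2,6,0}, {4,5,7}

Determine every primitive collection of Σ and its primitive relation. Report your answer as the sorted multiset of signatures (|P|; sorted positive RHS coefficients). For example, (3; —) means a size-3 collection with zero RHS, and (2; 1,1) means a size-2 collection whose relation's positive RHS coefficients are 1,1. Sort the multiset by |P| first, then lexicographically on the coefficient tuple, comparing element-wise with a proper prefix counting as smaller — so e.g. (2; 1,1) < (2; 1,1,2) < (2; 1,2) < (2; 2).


Primitive collections (14):

  • {5,6}:  v_{5} + v_{6} = 0  so sig = (2; —)
  • {0,5}:  v_{0} + v_{5} = v_{4}  so sig = (2; 1)
  • {1,7}:  v_{1} + v_{7} = v_{0}  so sig = (2; 1)
  • {4,6}:  v_{4} + v_{6} = v_{0}  so sig = (2; 1)
  • {2,5}:  v_{2} + v_{5} = v_{0} + v_{7}  so sig = (2; 1,1)
  • {1,2}:  v_{1} + v_{2} = 2·v_{0} + v_{6}  so sig = (2; 1,2)
  • {1,5}:  v_{1} + v_{5} = v_{3} + 2·v_{4}  so sig = (2; 1,2)
  • {1,6}:  v_{1} + v_{6} = 2·v_{0} + v_{3}  so sig = (2; 1,2)
  • {2,4}:  v_{2} + v_{4} = 2·v_{0} + v_{7}  so sig = (2; 1,2)
  • {2,3}:  v_{2} + v_{3} = 2·v_{6}  so sig = (2; 2)
  • {3,4,7}:  v_{3} + v_{4} + v_{7} = 0  so sig = (3; —)
  • {0,3,4}:  v_{0} + v_{3} + v_{4} = v_{1}  so sig = (3; 1)
  • {0,3,7}:  v_{0} + v_{3} + v_{7} = v_{6}  so sig = (3; 1)
  • {0,6,7}:  v_{0} + v_{6} + v_{7} = v_{2}  so sig = (3; 1)

so the primitive-relation signature multiset is
    (2; —)
    (2; 1)
    (2; 1)
    (2; 1)
    (2; 1,1)
    (2; 1,2)
    (2; 1,2)
    (2; 1,2)
    (2; 1,2)
    (2; 2)
    (3; —)
    (3; 1)
    (3; 1)
    (3; 1)


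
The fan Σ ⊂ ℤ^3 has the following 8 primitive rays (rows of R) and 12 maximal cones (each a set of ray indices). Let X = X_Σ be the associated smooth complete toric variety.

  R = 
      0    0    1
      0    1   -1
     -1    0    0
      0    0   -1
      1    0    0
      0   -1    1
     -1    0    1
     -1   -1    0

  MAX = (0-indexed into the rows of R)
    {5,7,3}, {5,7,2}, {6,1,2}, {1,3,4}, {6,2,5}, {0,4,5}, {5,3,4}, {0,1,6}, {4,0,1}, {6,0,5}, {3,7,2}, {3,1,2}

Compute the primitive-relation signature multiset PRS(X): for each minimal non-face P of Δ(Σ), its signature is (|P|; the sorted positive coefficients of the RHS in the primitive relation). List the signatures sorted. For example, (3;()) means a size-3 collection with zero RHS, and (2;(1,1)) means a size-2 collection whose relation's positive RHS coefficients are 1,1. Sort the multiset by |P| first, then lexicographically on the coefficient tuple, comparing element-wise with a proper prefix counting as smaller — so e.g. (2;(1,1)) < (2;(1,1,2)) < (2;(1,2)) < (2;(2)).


Primitive collections (11):

  P={0,3}:  v_{0} + v_{3} = 0 — sig = (2;())
  P={1,5}:  v_{1} + v_{5} = 0 — sig = (2;())
  P={2,4}:  v_{2} + v_{4} = 0 — sig = (2;())
  P={0,2}:  v_{0} + v_{2} = v_{6} — sig = (2;(1))
  P={3,6}:  v_{3} + v_{6} = v_{2} — sig = (2;(1))
  P={4,6}:  v_{4} + v_{6} = v_{0} — sig = (2;(1))
  P={0,7}:  v_{0} + v_{7} = v_{2} + v_{5} — sig = (2;(1,1))
  P={1,7}:  v_{1} + v_{7} = v_{2} + v_{3} — sig = (2;(1,1))
  P={4,7}:  v_{4} + v_{7} = v_{3} + v_{5} — sig = (2;(1,1))
  P={6,7}:  v_{6} + v_{7} = 2·v_{2} + v_{5} — sig = (2;(1,2))
  P={2,3,5}:  v_{2} + v_{3} + v_{5} = v_{7} — sig = (3;(1))

so the primitive-relation signature multiset is
    |P|=2: 10 collections, coeffs (), (), (), (1), (1), (1), (1,1), (1,1), (1,1), (1,2)
    |P|=3: 1 collection, coeffs (1)


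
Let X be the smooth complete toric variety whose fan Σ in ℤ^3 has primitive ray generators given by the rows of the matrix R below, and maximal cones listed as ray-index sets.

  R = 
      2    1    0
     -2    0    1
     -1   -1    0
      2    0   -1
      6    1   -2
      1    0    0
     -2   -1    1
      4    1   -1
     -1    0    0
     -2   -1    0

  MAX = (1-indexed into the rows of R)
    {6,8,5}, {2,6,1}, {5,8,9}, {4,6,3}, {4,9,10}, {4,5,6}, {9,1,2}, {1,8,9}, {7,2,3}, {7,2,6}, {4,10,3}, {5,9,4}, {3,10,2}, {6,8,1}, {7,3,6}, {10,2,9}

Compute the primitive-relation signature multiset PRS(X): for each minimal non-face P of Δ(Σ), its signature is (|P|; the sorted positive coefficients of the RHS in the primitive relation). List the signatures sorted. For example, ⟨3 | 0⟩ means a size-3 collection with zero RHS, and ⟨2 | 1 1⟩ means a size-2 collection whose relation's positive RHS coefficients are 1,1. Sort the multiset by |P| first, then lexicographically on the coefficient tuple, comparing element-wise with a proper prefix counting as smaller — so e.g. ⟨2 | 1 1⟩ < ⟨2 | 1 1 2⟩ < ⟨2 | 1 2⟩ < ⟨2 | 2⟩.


Minimal non-faces — 22 found among 10 rays, 16 max cones:

  P={1,10}:  v_{1} + v_{10} = 0  so sig = ⟨2 | 0⟩
  P={2,4}:  v_{2} + v_{4} = 0  so sig = ⟨2 | 0⟩
  P={6,9}:  v_{6} + v_{9} = 0  so sig = ⟨2 | 0⟩
  P={1,3}:  v_{1} + v_{3} = v_{6}  so sig = ⟨2 | 1⟩
  P={1,4}:  v_{1} + v_{4} = v_{8}  so sig = ⟨2 | 1⟩
  P={2,5}:  v_{2} + v_{5} = v_{8}  so sig = ⟨2 | 1⟩
  P={2,8}:  v_{2} + v_{8} = v_{1}  so sig = ⟨2 | 1⟩
  P={3,9}:  v_{3} + v_{9} = v_{10}  so sig = ⟨2 | 1⟩
  P={4,8}:  v_{4} + v_{8} = v_{5}  so sig = ⟨2 | 1⟩
  P={6,10}:  v_{6} + v_{10} = v_{3}  so sig = ⟨2 | 1⟩
  P={8,10}:  v_{8} + v_{10} = v_{4}  so sig = ⟨2 | 1⟩
  P={3,8}:  v_{3} + v_{8} = v_{4} + v_{6}  so sig = ⟨2 | 1 1⟩
  P={4,7}:  v_{4} + v_{7} = v_{3} + v_{6}  so sig = ⟨2 | 1 1⟩
  P={7,9}:  v_{7} + v_{9} = v_{2} + v_{3}  so sig = ⟨2 | 1 1⟩
  P={1,7}:  v_{1} + v_{7} = v_{2} + 2·v_{6}  so sig = ⟨2 | 1 2⟩
  P={3,5}:  v_{3} + v_{5} = 2·v_{4} + v_{6}  so sig = ⟨2 | 1 2⟩
  P={5,7}:  v_{5} + v_{7} = v_{4} + 2·v_{6}  so sig = ⟨2 | 1 2⟩
  P={7,10}:  v_{7} + v_{10} = v_{2} + 2·v_{3}  so sig = ⟨2 | 1 2⟩
  P={1,5}:  v_{1} + v_{5} = 2·v_{8}  so sig = ⟨2 | 2⟩
  P={5,10}:  v_{5} + v_{10} = 2·v_{4}  so sig = ⟨2 | 2⟩
  P={7,8}:  v_{7} + v_{8} = 2·v_{6}  so sig = ⟨2 | 2⟩
  P={2,3,6}:  v_{2} + v_{3} + v_{6} = v_{7}  so sig = ⟨3 | 1⟩

so the primitive-relation signature multiset is
{ ⟨2 | 0⟩ ×3,  ⟨2 | 1⟩ ×8,  ⟨2 | 1 1⟩ ×3,  ⟨2 | 1 2⟩ ×4,  ⟨2 | 2⟩ ×3,  ⟨3 | 1⟩ }
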